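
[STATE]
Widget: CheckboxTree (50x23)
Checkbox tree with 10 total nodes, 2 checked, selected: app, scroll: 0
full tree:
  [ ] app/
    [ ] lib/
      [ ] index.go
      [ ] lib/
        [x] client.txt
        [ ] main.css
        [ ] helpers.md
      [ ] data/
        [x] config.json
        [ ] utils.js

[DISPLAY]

>[-] app/                                         
   [-] lib/                                       
     [ ] index.go                                 
     [-] lib/                                     
       [x] client.txt                             
       [ ] main.css                               
       [ ] helpers.md                             
     [-] data/                                    
       [x] config.json                            
       [ ] utils.js                               
                                                  
                                                  
                                                  
                                                  
                                                  
                                                  
                                                  
                                                  
                                                  
                                                  
                                                  
                                                  
                                                  


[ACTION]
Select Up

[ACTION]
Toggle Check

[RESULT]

>[x] app/                                         
   [x] lib/                                       
     [x] index.go                                 
     [x] lib/                                     
       [x] client.txt                             
       [x] main.css                               
       [x] helpers.md                             
     [x] data/                                    
       [x] config.json                            
       [x] utils.js                               
                                                  
                                                  
                                                  
                                                  
                                                  
                                                  
                                                  
                                                  
                                                  
                                                  
                                                  
                                                  
                                                  


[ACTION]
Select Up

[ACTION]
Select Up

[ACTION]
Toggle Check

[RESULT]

>[ ] app/                                         
   [ ] lib/                                       
     [ ] index.go                                 
     [ ] lib/                                     
       [ ] client.txt                             
       [ ] main.css                               
       [ ] helpers.md                             
     [ ] data/                                    
       [ ] config.json                            
       [ ] utils.js                               
                                                  
                                                  
                                                  
                                                  
                                                  
                                                  
                                                  
                                                  
                                                  
                                                  
                                                  
                                                  
                                                  


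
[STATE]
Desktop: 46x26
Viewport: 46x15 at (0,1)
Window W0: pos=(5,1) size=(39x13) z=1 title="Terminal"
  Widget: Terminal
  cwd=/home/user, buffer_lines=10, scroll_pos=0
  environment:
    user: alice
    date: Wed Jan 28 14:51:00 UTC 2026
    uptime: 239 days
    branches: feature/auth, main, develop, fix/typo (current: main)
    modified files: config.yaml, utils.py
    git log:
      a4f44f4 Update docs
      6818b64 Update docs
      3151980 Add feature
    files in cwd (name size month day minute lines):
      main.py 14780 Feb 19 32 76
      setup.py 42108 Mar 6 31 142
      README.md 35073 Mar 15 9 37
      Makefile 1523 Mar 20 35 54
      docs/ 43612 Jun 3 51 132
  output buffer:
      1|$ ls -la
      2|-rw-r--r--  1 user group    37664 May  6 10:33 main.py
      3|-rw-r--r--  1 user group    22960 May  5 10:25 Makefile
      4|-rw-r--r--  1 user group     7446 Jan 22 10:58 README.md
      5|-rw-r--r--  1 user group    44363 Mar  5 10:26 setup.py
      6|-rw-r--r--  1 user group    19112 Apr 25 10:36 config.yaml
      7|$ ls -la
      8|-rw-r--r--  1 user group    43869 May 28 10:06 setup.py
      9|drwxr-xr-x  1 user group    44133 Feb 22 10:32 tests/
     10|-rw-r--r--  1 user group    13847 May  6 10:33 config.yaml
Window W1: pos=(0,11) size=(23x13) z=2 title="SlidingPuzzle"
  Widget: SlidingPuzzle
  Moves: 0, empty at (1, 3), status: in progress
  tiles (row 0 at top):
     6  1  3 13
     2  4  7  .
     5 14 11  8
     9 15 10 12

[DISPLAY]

     ┏━━━━━━━━━━━━━━━━━━━━━━━━━━━━━━━━━━━━━┓  
     ┃ Terminal                            ┃  
     ┠─────────────────────────────────────┨  
     ┃$ ls -la                             ┃  
     ┃-rw-r--r--  1 user group    37664 May┃  
     ┃-rw-r--r--  1 user group    22960 May┃  
     ┃-rw-r--r--  1 user group     7446 Jan┃  
     ┃-rw-r--r--  1 user group    44363 Mar┃  
     ┃-rw-r--r--  1 user group    19112 Apr┃  
     ┃$ ls -la                             ┃  
┏━━━━━━━━━━━━━━━━━━━━━┓r group    43869 May┃  
┃ SlidingPuzzle       ┃r group    44133 Feb┃  
┠─────────────────────┨━━━━━━━━━━━━━━━━━━━━┛  
┃┌────┬────┬────┬────┐┃                       
┃│  6 │  1 │  3 │ 13 │┃                       


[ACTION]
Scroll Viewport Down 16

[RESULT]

┏━━━━━━━━━━━━━━━━━━━━━┓r group    43869 May┃  
┃ SlidingPuzzle       ┃r group    44133 Feb┃  
┠─────────────────────┨━━━━━━━━━━━━━━━━━━━━┛  
┃┌────┬────┬────┬────┐┃                       
┃│  6 │  1 │  3 │ 13 │┃                       
┃├────┼────┼────┼────┤┃                       
┃│  2 │  4 │  7 │    │┃                       
┃├────┼────┼────┼────┤┃                       
┃│  5 │ 14 │ 11 │  8 │┃                       
┃├────┼────┼────┼────┤┃                       
┃│  9 │ 15 │ 10 │ 12 │┃                       
┃└────┴────┴────┴────┘┃                       
┗━━━━━━━━━━━━━━━━━━━━━┛                       
                                              
                                              


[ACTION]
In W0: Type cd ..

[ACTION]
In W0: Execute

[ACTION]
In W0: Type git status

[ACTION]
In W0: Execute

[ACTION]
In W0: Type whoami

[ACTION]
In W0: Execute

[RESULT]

┏━━━━━━━━━━━━━━━━━━━━━┓                    ┃  
┃ SlidingPuzzle       ┃                    ┃  
┠─────────────────────┨━━━━━━━━━━━━━━━━━━━━┛  
┃┌────┬────┬────┬────┐┃                       
┃│  6 │  1 │  3 │ 13 │┃                       
┃├────┼────┼────┼────┤┃                       
┃│  2 │  4 │  7 │    │┃                       
┃├────┼────┼────┼────┤┃                       
┃│  5 │ 14 │ 11 │  8 │┃                       
┃├────┼────┼────┼────┤┃                       
┃│  9 │ 15 │ 10 │ 12 │┃                       
┃└────┴────┴────┴────┘┃                       
┗━━━━━━━━━━━━━━━━━━━━━┛                       
                                              
                                              


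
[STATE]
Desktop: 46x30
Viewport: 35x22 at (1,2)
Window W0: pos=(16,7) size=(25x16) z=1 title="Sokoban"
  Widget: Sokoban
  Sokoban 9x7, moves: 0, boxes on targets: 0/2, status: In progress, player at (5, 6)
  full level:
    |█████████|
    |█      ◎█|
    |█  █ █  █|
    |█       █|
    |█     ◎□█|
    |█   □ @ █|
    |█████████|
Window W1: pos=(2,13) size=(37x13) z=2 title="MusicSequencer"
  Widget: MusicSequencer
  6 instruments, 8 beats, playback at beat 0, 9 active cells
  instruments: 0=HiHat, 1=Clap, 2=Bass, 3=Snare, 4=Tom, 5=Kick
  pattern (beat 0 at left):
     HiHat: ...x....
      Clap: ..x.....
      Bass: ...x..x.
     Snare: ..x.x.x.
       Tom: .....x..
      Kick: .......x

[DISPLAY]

                                   
                                   
                                   
                                   
                                   
               ┏━━━━━━━━━━━━━━━━━━━
               ┃ Sokoban           
               ┠───────────────────
               ┃█████████          
               ┃█      ◎█          
               ┃█  █ █  █          
 ┏━━━━━━━━━━━━━━━━━━━━━━━━━━━━━━━━━
 ┃ MusicSequencer                  
 ┠─────────────────────────────────
 ┃      ▼1234567                   
 ┃ HiHat···█····                   
 ┃  Clap··█·····                   
 ┃  Bass···█··█·                   
 ┃ Snare··█·█·█·                   
 ┃   Tom·····█··                   
 ┃  Kick·······█                   
 ┃                                 


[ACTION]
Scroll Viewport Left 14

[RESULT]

                                   
                                   
                                   
                                   
                                   
                ┏━━━━━━━━━━━━━━━━━━
                ┃ Sokoban          
                ┠──────────────────
                ┃█████████         
                ┃█      ◎█         
                ┃█  █ █  █         
  ┏━━━━━━━━━━━━━━━━━━━━━━━━━━━━━━━━
  ┃ MusicSequencer                 
  ┠────────────────────────────────
  ┃      ▼1234567                  
  ┃ HiHat···█····                  
  ┃  Clap··█·····                  
  ┃  Bass···█··█·                  
  ┃ Snare··█·█·█·                  
  ┃   Tom·····█··                  
  ┃  Kick·······█                  
  ┃                                


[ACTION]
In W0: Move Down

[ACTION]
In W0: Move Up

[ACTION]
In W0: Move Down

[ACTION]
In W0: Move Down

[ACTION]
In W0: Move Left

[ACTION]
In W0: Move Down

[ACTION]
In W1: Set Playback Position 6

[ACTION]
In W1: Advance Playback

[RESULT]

                                   
                                   
                                   
                                   
                                   
                ┏━━━━━━━━━━━━━━━━━━
                ┃ Sokoban          
                ┠──────────────────
                ┃█████████         
                ┃█      ◎█         
                ┃█  █ █  █         
  ┏━━━━━━━━━━━━━━━━━━━━━━━━━━━━━━━━
  ┃ MusicSequencer                 
  ┠────────────────────────────────
  ┃      0123456▼                  
  ┃ HiHat···█····                  
  ┃  Clap··█·····                  
  ┃  Bass···█··█·                  
  ┃ Snare··█·█·█·                  
  ┃   Tom·····█··                  
  ┃  Kick·······█                  
  ┃                                


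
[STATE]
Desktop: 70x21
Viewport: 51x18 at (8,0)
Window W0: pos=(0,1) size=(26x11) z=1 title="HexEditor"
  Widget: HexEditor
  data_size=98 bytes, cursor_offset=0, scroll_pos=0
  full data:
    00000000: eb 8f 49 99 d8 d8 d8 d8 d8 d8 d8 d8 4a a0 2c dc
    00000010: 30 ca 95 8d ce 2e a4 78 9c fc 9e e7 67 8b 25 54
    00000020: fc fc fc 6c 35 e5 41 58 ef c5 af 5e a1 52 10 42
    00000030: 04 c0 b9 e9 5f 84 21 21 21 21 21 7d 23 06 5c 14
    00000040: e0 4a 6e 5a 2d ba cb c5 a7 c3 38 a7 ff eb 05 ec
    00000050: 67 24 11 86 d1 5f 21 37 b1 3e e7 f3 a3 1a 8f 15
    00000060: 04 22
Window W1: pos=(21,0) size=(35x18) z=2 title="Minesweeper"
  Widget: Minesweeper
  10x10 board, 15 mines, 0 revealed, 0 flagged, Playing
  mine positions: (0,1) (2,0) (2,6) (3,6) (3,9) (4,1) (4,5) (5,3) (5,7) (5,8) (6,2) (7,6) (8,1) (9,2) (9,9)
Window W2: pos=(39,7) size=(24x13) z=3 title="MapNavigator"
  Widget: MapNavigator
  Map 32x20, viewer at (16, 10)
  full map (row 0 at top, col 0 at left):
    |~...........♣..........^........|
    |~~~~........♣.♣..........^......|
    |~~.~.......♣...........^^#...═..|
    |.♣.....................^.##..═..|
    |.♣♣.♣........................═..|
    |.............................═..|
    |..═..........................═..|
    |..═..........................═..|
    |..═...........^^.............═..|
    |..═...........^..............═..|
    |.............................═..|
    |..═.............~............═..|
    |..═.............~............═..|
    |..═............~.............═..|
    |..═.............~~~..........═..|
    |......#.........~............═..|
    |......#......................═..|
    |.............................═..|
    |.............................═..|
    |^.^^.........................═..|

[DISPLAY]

             ┏━━━━━━━━━━━━━━━━━━━━━━━━━━━━━━━━━┓   
━━━━━━━━━━━━━┃ Minesweeper                     ┃   
tor          ┠─────────────────────────────────┨   
─────────────┃■■■■■■■■■■                       ┃   
0  EB 8f 49 9┃■■■■■■■■■■                       ┃   
0  30 ca 95 8┃■■■■■■■■■■                       ┃   
0  fc fc fc 6┃■■■■■■■■■■                       ┃   
0  04 c0 b9 e┃■■■■■■■■■■       ┏━━━━━━━━━━━━━━━━━━━
0  e0 4a 6e 5┃■■■■■■■■■■       ┃ MapNavigator      
0  67 24 11 8┃■■■■■■■■■■       ┠───────────────────
0  04 22     ┃■■■■■■■■■■       ┃...................
━━━━━━━━━━━━━┃■■■■■■■■■■       ┃...................
             ┃■■■■■■■■■■       ┃.........^^........
             ┃                 ┃.........^.........
             ┃                 ┃...........@.......
             ┃                 ┃...........~.......
             ┃                 ┃...........~.......
             ┗━━━━━━━━━━━━━━━━━┃..........~........


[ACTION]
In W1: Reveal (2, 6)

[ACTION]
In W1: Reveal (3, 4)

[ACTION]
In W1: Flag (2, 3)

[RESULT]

             ┏━━━━━━━━━━━━━━━━━━━━━━━━━━━━━━━━━┓   
━━━━━━━━━━━━━┃ Minesweeper                     ┃   
tor          ┠─────────────────────────────────┨   
─────────────┃■✹■■■■■■■■                       ┃   
0  EB 8f 49 9┃■■■■■■■■■■                       ┃   
0  30 ca 95 8┃✹■■■■■✹■■■                       ┃   
0  fc fc fc 6┃■■■■■■✹■■✹                       ┃   
0  04 c0 b9 e┃■✹■■■✹■■■■       ┏━━━━━━━━━━━━━━━━━━━
0  e0 4a 6e 5┃■■■✹■■■✹✹■       ┃ MapNavigator      
0  67 24 11 8┃■■✹■■■■■■■       ┠───────────────────
0  04 22     ┃■■■■■■✹■■■       ┃...................
━━━━━━━━━━━━━┃■✹■■■■■■■■       ┃...................
             ┃■■✹■■■■■■✹       ┃.........^^........
             ┃                 ┃.........^.........
             ┃                 ┃...........@.......
             ┃                 ┃...........~.......
             ┃                 ┃...........~.......
             ┗━━━━━━━━━━━━━━━━━┃..........~........


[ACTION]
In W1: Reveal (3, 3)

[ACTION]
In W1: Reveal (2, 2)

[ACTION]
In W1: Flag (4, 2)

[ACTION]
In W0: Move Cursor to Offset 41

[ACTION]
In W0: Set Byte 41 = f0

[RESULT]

             ┏━━━━━━━━━━━━━━━━━━━━━━━━━━━━━━━━━┓   
━━━━━━━━━━━━━┃ Minesweeper                     ┃   
tor          ┠─────────────────────────────────┨   
─────────────┃■✹■■■■■■■■                       ┃   
0  eb 8f 49 9┃■■■■■■■■■■                       ┃   
0  30 ca 95 8┃✹■■■■■✹■■■                       ┃   
0  fc fc fc 6┃■■■■■■✹■■✹                       ┃   
0  04 c0 b9 e┃■✹■■■✹■■■■       ┏━━━━━━━━━━━━━━━━━━━
0  e0 4a 6e 5┃■■■✹■■■✹✹■       ┃ MapNavigator      
0  67 24 11 8┃■■✹■■■■■■■       ┠───────────────────
0  04 22     ┃■■■■■■✹■■■       ┃...................
━━━━━━━━━━━━━┃■✹■■■■■■■■       ┃...................
             ┃■■✹■■■■■■✹       ┃.........^^........
             ┃                 ┃.........^.........
             ┃                 ┃...........@.......
             ┃                 ┃...........~.......
             ┃                 ┃...........~.......
             ┗━━━━━━━━━━━━━━━━━┃..........~........


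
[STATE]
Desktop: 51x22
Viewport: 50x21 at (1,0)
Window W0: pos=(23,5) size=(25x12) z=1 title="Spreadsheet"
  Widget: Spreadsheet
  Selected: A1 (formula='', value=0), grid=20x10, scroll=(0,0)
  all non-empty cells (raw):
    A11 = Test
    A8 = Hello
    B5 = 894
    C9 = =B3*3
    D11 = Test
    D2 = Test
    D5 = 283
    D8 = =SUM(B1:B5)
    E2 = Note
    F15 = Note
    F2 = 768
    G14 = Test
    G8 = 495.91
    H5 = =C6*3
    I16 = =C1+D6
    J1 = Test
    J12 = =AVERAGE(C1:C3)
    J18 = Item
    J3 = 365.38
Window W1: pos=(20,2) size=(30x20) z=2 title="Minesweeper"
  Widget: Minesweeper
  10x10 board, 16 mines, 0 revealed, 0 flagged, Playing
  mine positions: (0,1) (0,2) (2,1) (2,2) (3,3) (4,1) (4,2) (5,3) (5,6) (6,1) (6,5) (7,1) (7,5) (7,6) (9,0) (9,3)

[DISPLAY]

                                                  
                                                  
                   ┏━━━━━━━━━━━━━━━━━━━━━━━━━━━━┓ 
                   ┃ Minesweeper                ┃ 
                   ┠────────────────────────────┨ 
                   ┃■■■■■■■■■■                  ┃ 
                   ┃■■■■■■■■■■                  ┃ 
                   ┃■■■■■■■■■■                  ┃ 
                   ┃■■■■■■■■■■                  ┃ 
                   ┃■■■■■■■■■■                  ┃ 
                   ┃■■■■■■■■■■                  ┃ 
                   ┃■■■■■■■■■■                  ┃ 
                   ┃■■■■■■■■■■                  ┃ 
                   ┃■■■■■■■■■■                  ┃ 
                   ┃■■■■■■■■■■                  ┃ 
                   ┃                            ┃ 
                   ┃                            ┃ 
                   ┃                            ┃ 
                   ┃                            ┃ 
                   ┃                            ┃ 
                   ┃                            ┃ 


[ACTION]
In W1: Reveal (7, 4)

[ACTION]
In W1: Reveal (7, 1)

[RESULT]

                                                  
                                                  
                   ┏━━━━━━━━━━━━━━━━━━━━━━━━━━━━┓ 
                   ┃ Minesweeper                ┃ 
                   ┠────────────────────────────┨ 
                   ┃■✹✹■■■■■■■                  ┃ 
                   ┃■■■■■■■■■■                  ┃ 
                   ┃■✹✹■■■■■■■                  ┃ 
                   ┃■■■✹■■■■■■                  ┃ 
                   ┃■✹✹■■■■■■■                  ┃ 
                   ┃■■■✹■■✹■■■                  ┃ 
                   ┃■✹■■■✹■■■■                  ┃ 
                   ┃■✹■■2✹✹■■■                  ┃ 
                   ┃■■■■■■■■■■                  ┃ 
                   ┃✹■■✹■■■■■■                  ┃ 
                   ┃                            ┃ 
                   ┃                            ┃ 
                   ┃                            ┃ 
                   ┃                            ┃ 
                   ┃                            ┃ 
                   ┃                            ┃ 


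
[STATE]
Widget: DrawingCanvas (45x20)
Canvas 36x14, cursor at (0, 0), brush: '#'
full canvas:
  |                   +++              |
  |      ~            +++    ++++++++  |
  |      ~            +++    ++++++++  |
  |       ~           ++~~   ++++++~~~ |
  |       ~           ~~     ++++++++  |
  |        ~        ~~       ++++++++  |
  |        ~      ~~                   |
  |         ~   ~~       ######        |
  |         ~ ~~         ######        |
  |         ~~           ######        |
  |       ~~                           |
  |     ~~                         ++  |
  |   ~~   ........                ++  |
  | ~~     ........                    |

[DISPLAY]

+                  +++                       
      ~            +++    ++++++++           
      ~            +++    ++++++++           
       ~           ++~~   ++++++~~~          
       ~           ~~     ++++++++           
        ~        ~~       ++++++++           
        ~      ~~                            
         ~   ~~       ######                 
         ~ ~~         ######                 
         ~~           ######                 
       ~~                                    
     ~~                         ++           
   ~~   ........                ++           
 ~~     ........                             
                                             
                                             
                                             
                                             
                                             
                                             


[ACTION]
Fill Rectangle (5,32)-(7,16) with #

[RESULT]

+                  +++                       
      ~            +++    ++++++++           
      ~            +++    ++++++++           
       ~           ++~~   ++++++~~~          
       ~           ~~     ++++++++           
        ~       #################+           
        ~      ~#################            
         ~   ~~ #################            
         ~ ~~         ######                 
         ~~           ######                 
       ~~                                    
     ~~                         ++           
   ~~   ........                ++           
 ~~     ........                             
                                             
                                             
                                             
                                             
                                             
                                             


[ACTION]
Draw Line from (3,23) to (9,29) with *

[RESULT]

+                  +++                       
      ~            +++    ++++++++           
      ~            +++    ++++++++           
       ~           ++~~*  ++++++~~~          
       ~           ~~   * ++++++++           
        ~       #########*#######+           
        ~      ~##########*######            
         ~   ~~ ###########*#####            
         ~ ~~         ######*                
         ~~           ###### *               
       ~~                                    
     ~~                         ++           
   ~~   ........                ++           
 ~~     ........                             
                                             
                                             
                                             
                                             
                                             
                                             


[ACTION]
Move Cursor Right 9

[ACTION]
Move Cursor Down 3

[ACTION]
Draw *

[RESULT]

                   +++                       
      ~            +++    ++++++++           
      ~            +++    ++++++++           
       ~ *         ++~~*  ++++++~~~          
       ~           ~~   * ++++++++           
        ~       #########*#######+           
        ~      ~##########*######            
         ~   ~~ ###########*#####            
         ~ ~~         ######*                
         ~~           ###### *               
       ~~                                    
     ~~                         ++           
   ~~   ........                ++           
 ~~     ........                             
                                             
                                             
                                             
                                             
                                             
                                             


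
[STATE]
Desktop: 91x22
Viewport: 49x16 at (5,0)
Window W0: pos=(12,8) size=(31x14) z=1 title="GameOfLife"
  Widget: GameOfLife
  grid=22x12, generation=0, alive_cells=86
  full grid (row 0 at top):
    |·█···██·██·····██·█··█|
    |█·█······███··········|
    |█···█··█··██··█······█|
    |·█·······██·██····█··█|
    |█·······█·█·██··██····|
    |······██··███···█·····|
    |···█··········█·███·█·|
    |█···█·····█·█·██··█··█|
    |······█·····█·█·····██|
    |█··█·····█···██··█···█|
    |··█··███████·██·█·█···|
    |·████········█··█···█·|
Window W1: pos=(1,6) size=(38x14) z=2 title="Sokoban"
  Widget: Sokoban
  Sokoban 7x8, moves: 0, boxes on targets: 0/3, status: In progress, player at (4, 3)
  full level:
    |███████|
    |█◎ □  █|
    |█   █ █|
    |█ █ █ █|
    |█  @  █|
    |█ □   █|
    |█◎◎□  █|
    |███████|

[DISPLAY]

                                                 
                                                 
                                                 
                                                 
                                                 
                                                 
━━━━━━━━━━━━━━━━━━━━━━━━━━━━━━━━━┓               
koban                            ┃               
─────────────────────────────────┨━━━┓           
████                             ┃   ┃           
□  █                             ┃───┨           
 █ █                             ┃   ┃           
 █ █                             ┃   ┃           
@  █                             ┃   ┃           
   █                             ┃   ┃           
□  █                             ┃   ┃           


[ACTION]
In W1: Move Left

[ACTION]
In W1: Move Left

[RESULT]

                                                 
                                                 
                                                 
                                                 
                                                 
                                                 
━━━━━━━━━━━━━━━━━━━━━━━━━━━━━━━━━┓               
koban                            ┃               
─────────────────────────────────┨━━━┓           
████                             ┃   ┃           
□  █                             ┃───┨           
 █ █                             ┃   ┃           
 █ █                             ┃   ┃           
   █                             ┃   ┃           
   █                             ┃   ┃           
□  █                             ┃   ┃           


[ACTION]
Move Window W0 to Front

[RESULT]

                                                 
                                                 
                                                 
                                                 
                                                 
                                                 
━━━━━━━━━━━━━━━━━━━━━━━━━━━━━━━━━┓               
koban                            ┃               
───────┏━━━━━━━━━━━━━━━━━━━━━━━━━━━━━┓           
████   ┃ GameOfLife                  ┃           
□  █   ┠─────────────────────────────┨           
 █ █   ┃Gen: 0                       ┃           
 █ █   ┃█·█······███··········       ┃           
   █   ┃█···█··█··██··█······█       ┃           
   █   ┃·█·······██·██····█··█       ┃           
□  █   ┃█·······█·█·██··██····       ┃           


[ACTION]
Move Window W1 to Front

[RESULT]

                                                 
                                                 
                                                 
                                                 
                                                 
                                                 
━━━━━━━━━━━━━━━━━━━━━━━━━━━━━━━━━┓               
koban                            ┃               
─────────────────────────────────┨━━━┓           
████                             ┃   ┃           
□  █                             ┃───┨           
 █ █                             ┃   ┃           
 █ █                             ┃   ┃           
   █                             ┃   ┃           
   █                             ┃   ┃           
□  █                             ┃   ┃           


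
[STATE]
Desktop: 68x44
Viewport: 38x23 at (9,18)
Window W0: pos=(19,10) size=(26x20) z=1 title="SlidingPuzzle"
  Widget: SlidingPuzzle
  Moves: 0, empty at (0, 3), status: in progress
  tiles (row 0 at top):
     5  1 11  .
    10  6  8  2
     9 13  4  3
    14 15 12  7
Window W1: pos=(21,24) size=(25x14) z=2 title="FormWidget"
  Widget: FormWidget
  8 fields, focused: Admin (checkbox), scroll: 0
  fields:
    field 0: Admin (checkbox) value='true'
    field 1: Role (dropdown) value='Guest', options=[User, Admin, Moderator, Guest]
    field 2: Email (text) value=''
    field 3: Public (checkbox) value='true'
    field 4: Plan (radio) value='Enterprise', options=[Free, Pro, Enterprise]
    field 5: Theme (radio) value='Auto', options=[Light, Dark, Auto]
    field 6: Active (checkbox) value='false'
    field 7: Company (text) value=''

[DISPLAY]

          ┃│  9 │ 13 │  4 │  3 │   ┃  
          ┃├────┼────┼────┼────┤   ┃  
          ┃│ 14 │ 15 │ 12 │  7 │   ┃  
          ┃└────┴────┴────┴────┘   ┃  
          ┃Moves: 0                ┃  
          ┃                        ┃  
          ┃ ┏━━━━━━━━━━━━━━━━━━━━━━━┓ 
          ┃ ┃ FormWidget            ┃ 
          ┃ ┠───────────────────────┨ 
          ┃ ┃> Admin:      [x]      ┃ 
          ┃ ┃  Role:       [Guest ▼]┃ 
          ┗━┃  Email:      [       ]┃ 
            ┃  Public:     [x]      ┃ 
            ┃  Plan:       ( ) Free ┃ 
            ┃  Theme:      ( ) Light┃ 
            ┃  Active:     [ ]      ┃ 
            ┃  Company:    [       ]┃ 
            ┃                       ┃ 
            ┃                       ┃ 
            ┗━━━━━━━━━━━━━━━━━━━━━━━┛ 
                                      
                                      
                                      


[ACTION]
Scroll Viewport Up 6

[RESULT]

          ┠────────────────────────┨  
          ┃┌────┬────┬────┬────┐   ┃  
          ┃│  5 │  1 │ 11 │    │   ┃  
          ┃├────┼────┼────┼────┤   ┃  
          ┃│ 10 │  6 │  8 │  2 │   ┃  
          ┃├────┼────┼────┼────┤   ┃  
          ┃│  9 │ 13 │  4 │  3 │   ┃  
          ┃├────┼────┼────┼────┤   ┃  
          ┃│ 14 │ 15 │ 12 │  7 │   ┃  
          ┃└────┴────┴────┴────┘   ┃  
          ┃Moves: 0                ┃  
          ┃                        ┃  
          ┃ ┏━━━━━━━━━━━━━━━━━━━━━━━┓ 
          ┃ ┃ FormWidget            ┃ 
          ┃ ┠───────────────────────┨ 
          ┃ ┃> Admin:      [x]      ┃ 
          ┃ ┃  Role:       [Guest ▼]┃ 
          ┗━┃  Email:      [       ]┃ 
            ┃  Public:     [x]      ┃ 
            ┃  Plan:       ( ) Free ┃ 
            ┃  Theme:      ( ) Light┃ 
            ┃  Active:     [ ]      ┃ 
            ┃  Company:    [       ]┃ 


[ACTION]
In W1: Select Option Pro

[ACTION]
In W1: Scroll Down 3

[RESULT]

          ┠────────────────────────┨  
          ┃┌────┬────┬────┬────┐   ┃  
          ┃│  5 │  1 │ 11 │    │   ┃  
          ┃├────┼────┼────┼────┤   ┃  
          ┃│ 10 │  6 │  8 │  2 │   ┃  
          ┃├────┼────┼────┼────┤   ┃  
          ┃│  9 │ 13 │  4 │  3 │   ┃  
          ┃├────┼────┼────┼────┤   ┃  
          ┃│ 14 │ 15 │ 12 │  7 │   ┃  
          ┃└────┴────┴────┴────┘   ┃  
          ┃Moves: 0                ┃  
          ┃                        ┃  
          ┃ ┏━━━━━━━━━━━━━━━━━━━━━━━┓ 
          ┃ ┃ FormWidget            ┃ 
          ┃ ┠───────────────────────┨ 
          ┃ ┃  Public:     [x]      ┃ 
          ┃ ┃  Plan:       ( ) Free ┃ 
          ┗━┃  Theme:      ( ) Light┃ 
            ┃  Active:     [ ]      ┃ 
            ┃  Company:    [       ]┃ 
            ┃                       ┃ 
            ┃                       ┃ 
            ┃                       ┃ 


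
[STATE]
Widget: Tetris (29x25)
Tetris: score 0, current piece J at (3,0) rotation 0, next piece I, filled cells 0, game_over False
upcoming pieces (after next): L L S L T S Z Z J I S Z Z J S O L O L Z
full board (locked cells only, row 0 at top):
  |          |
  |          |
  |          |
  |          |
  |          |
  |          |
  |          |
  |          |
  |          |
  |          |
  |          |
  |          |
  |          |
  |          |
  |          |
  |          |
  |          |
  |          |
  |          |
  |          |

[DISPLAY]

   █      │Next:             
   ███    │████              
          │                  
          │                  
          │                  
          │                  
          │Score:            
          │0                 
          │                  
          │                  
          │                  
          │                  
          │                  
          │                  
          │                  
          │                  
          │                  
          │                  
          │                  
          │                  
          │                  
          │                  
          │                  
          │                  
          │                  


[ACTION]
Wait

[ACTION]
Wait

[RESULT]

          │Next:             
          │████              
   █      │                  
   ███    │                  
          │                  
          │                  
          │Score:            
          │0                 
          │                  
          │                  
          │                  
          │                  
          │                  
          │                  
          │                  
          │                  
          │                  
          │                  
          │                  
          │                  
          │                  
          │                  
          │                  
          │                  
          │                  


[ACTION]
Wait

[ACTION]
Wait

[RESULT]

          │Next:             
          │████              
          │                  
          │                  
   █      │                  
   ███    │                  
          │Score:            
          │0                 
          │                  
          │                  
          │                  
          │                  
          │                  
          │                  
          │                  
          │                  
          │                  
          │                  
          │                  
          │                  
          │                  
          │                  
          │                  
          │                  
          │                  
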